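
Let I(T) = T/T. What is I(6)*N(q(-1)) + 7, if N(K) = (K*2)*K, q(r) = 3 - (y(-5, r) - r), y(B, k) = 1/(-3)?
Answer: 161/9 ≈ 17.889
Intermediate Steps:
I(T) = 1
y(B, k) = -⅓ (y(B, k) = 1*(-⅓) = -⅓)
q(r) = 10/3 + r (q(r) = 3 - (-⅓ - r) = 3 + (⅓ + r) = 10/3 + r)
N(K) = 2*K² (N(K) = (2*K)*K = 2*K²)
I(6)*N(q(-1)) + 7 = 1*(2*(10/3 - 1)²) + 7 = 1*(2*(7/3)²) + 7 = 1*(2*(49/9)) + 7 = 1*(98/9) + 7 = 98/9 + 7 = 161/9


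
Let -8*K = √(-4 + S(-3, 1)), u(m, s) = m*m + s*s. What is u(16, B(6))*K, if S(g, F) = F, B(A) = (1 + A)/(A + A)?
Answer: -36913*I*√3/1152 ≈ -55.499*I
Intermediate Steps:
B(A) = (1 + A)/(2*A) (B(A) = (1 + A)/((2*A)) = (1 + A)*(1/(2*A)) = (1 + A)/(2*A))
u(m, s) = m² + s²
K = -I*√3/8 (K = -√(-4 + 1)/8 = -I*√3/8 ≈ -0.21651*I)
u(16, B(6))*K = (16² + ((½)*(1 + 6)/6)²)*(-I*√3/8) = (256 + ((½)*(⅙)*7)²)*(-I*√3/8) = (256 + (7/12)²)*(-I*√3/8) = (256 + 49/144)*(-I*√3/8) = 36913*(-I*√3/8)/144 = -36913*I*√3/1152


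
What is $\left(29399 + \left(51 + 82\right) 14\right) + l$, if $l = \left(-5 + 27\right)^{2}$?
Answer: $31745$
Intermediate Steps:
$l = 484$ ($l = 22^{2} = 484$)
$\left(29399 + \left(51 + 82\right) 14\right) + l = \left(29399 + \left(51 + 82\right) 14\right) + 484 = \left(29399 + 133 \cdot 14\right) + 484 = \left(29399 + 1862\right) + 484 = 31261 + 484 = 31745$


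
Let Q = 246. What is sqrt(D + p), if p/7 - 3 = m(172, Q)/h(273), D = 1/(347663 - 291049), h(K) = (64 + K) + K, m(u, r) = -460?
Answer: 3*sqrt(20833109753522)/3453454 ≈ 3.9650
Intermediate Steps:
h(K) = 64 + 2*K
D = 1/56614 ≈ 1.7663e-5
p = 959/61 (p = 21 + 7*(-460/(64 + 2*273)) = 21 + 7*(-460/(64 + 546)) = 21 + 7*(-460/610) = 21 + 7*(-460*1/610) = 21 + 7*(-46/61) = 21 - 322/61 = 959/61 ≈ 15.721)
sqrt(D + p) = sqrt(1/56614 + 959/61) = sqrt(54292887/3453454) = 3*sqrt(20833109753522)/3453454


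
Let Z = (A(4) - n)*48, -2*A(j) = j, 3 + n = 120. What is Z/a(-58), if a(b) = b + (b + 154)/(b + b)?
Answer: 82824/853 ≈ 97.097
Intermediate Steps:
n = 117 (n = -3 + 120 = 117)
A(j) = -j/2
a(b) = b + (154 + b)/(2*b) (a(b) = b + (154 + b)/((2*b)) = b + (154 + b)*(1/(2*b)) = b + (154 + b)/(2*b))
Z = -5712 (Z = (-½*4 - 1*117)*48 = (-2 - 117)*48 = -119*48 = -5712)
Z/a(-58) = -5712/(½ - 58 + 77/(-58)) = -5712/(½ - 58 + 77*(-1/58)) = -5712/(½ - 58 - 77/58) = -5712/(-1706/29) = -5712*(-29/1706) = 82824/853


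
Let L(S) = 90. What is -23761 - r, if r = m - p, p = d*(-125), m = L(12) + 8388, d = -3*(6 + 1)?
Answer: -29614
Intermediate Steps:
d = -21 (d = -3*7 = -21)
m = 8478 (m = 90 + 8388 = 8478)
p = 2625 (p = -21*(-125) = 2625)
r = 5853 (r = 8478 - 1*2625 = 8478 - 2625 = 5853)
-23761 - r = -23761 - 1*5853 = -23761 - 5853 = -29614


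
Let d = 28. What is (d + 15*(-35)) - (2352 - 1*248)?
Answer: -2601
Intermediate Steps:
(d + 15*(-35)) - (2352 - 1*248) = (28 + 15*(-35)) - (2352 - 1*248) = (28 - 525) - (2352 - 248) = -497 - 1*2104 = -497 - 2104 = -2601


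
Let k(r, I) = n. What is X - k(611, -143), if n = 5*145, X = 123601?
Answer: 122876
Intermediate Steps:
n = 725
k(r, I) = 725
X - k(611, -143) = 123601 - 1*725 = 123601 - 725 = 122876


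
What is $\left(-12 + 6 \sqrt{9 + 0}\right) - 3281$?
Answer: $-3275$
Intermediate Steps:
$\left(-12 + 6 \sqrt{9 + 0}\right) - 3281 = \left(-12 + 6 \sqrt{9}\right) - 3281 = \left(-12 + 6 \cdot 3\right) - 3281 = \left(-12 + 18\right) - 3281 = 6 - 3281 = -3275$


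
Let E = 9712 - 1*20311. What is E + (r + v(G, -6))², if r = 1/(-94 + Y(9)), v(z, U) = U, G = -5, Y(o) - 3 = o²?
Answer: -1056179/100 ≈ -10562.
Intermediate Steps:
Y(o) = 3 + o²
E = -10599 (E = 9712 - 20311 = -10599)
r = -⅒ (r = 1/(-94 + (3 + 9²)) = 1/(-94 + (3 + 81)) = 1/(-94 + 84) = 1/(-10) = -⅒ ≈ -0.10000)
E + (r + v(G, -6))² = -10599 + (-⅒ - 6)² = -10599 + (-61/10)² = -10599 + 3721/100 = -1056179/100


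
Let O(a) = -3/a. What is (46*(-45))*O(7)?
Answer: 6210/7 ≈ 887.14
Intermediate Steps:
(46*(-45))*O(7) = (46*(-45))*(-3/7) = -(-6210)/7 = -2070*(-3/7) = 6210/7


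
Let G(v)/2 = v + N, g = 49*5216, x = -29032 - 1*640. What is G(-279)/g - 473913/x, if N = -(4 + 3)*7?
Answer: 3784534855/236990264 ≈ 15.969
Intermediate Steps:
N = -49 (N = -1*7*7 = -7*7 = -49)
x = -29672 (x = -29032 - 640 = -29672)
g = 255584
G(v) = -98 + 2*v (G(v) = 2*(v - 49) = 2*(-49 + v) = -98 + 2*v)
G(-279)/g - 473913/x = (-98 + 2*(-279))/255584 - 473913/(-29672) = (-98 - 558)*(1/255584) - 473913*(-1/29672) = -656*1/255584 + 473913/29672 = -41/15974 + 473913/29672 = 3784534855/236990264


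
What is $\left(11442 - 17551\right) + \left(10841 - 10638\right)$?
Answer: $-5906$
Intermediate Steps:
$\left(11442 - 17551\right) + \left(10841 - 10638\right) = \left(11442 - 17551\right) + 203 = -6109 + 203 = -5906$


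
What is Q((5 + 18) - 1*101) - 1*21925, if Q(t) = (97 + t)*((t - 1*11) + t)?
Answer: -25098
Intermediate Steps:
Q(t) = (-11 + 2*t)*(97 + t) (Q(t) = (97 + t)*((t - 11) + t) = (97 + t)*((-11 + t) + t) = (97 + t)*(-11 + 2*t) = (-11 + 2*t)*(97 + t))
Q((5 + 18) - 1*101) - 1*21925 = (-1067 + 2*((5 + 18) - 1*101)² + 183*((5 + 18) - 1*101)) - 1*21925 = (-1067 + 2*(23 - 101)² + 183*(23 - 101)) - 21925 = (-1067 + 2*(-78)² + 183*(-78)) - 21925 = (-1067 + 2*6084 - 14274) - 21925 = (-1067 + 12168 - 14274) - 21925 = -3173 - 21925 = -25098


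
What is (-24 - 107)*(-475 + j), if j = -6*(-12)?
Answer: 52793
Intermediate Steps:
j = 72
(-24 - 107)*(-475 + j) = (-24 - 107)*(-475 + 72) = -131*(-403) = 52793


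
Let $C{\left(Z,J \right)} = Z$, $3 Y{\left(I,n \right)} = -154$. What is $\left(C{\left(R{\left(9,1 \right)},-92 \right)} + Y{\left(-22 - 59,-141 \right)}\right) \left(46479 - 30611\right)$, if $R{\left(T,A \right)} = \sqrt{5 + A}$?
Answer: $- \frac{2443672}{3} + 15868 \sqrt{6} \approx -7.7569 \cdot 10^{5}$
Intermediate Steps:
$Y{\left(I,n \right)} = - \frac{154}{3}$ ($Y{\left(I,n \right)} = \frac{1}{3} \left(-154\right) = - \frac{154}{3}$)
$\left(C{\left(R{\left(9,1 \right)},-92 \right)} + Y{\left(-22 - 59,-141 \right)}\right) \left(46479 - 30611\right) = \left(\sqrt{5 + 1} - \frac{154}{3}\right) \left(46479 - 30611\right) = \left(\sqrt{6} - \frac{154}{3}\right) 15868 = \left(- \frac{154}{3} + \sqrt{6}\right) 15868 = - \frac{2443672}{3} + 15868 \sqrt{6}$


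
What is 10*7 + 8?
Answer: 78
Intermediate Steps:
10*7 + 8 = 70 + 8 = 78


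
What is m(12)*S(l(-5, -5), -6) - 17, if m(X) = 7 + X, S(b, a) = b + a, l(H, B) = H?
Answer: -226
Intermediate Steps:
S(b, a) = a + b
m(12)*S(l(-5, -5), -6) - 17 = (7 + 12)*(-6 - 5) - 17 = 19*(-11) - 17 = -209 - 17 = -226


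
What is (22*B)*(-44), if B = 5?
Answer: -4840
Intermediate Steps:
(22*B)*(-44) = (22*5)*(-44) = 110*(-44) = -4840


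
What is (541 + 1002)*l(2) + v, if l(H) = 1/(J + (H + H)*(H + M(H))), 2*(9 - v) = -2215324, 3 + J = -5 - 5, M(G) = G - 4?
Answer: 14398180/13 ≈ 1.1076e+6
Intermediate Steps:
M(G) = -4 + G
J = -13 (J = -3 + (-5 - 5) = -3 - 10 = -13)
v = 1107671 (v = 9 - ½*(-2215324) = 9 + 1107662 = 1107671)
l(H) = 1/(-13 + 2*H*(-4 + 2*H)) (l(H) = 1/(-13 + (H + H)*(H + (-4 + H))) = 1/(-13 + (2*H)*(-4 + 2*H)) = 1/(-13 + 2*H*(-4 + 2*H)))
(541 + 1002)*l(2) + v = (541 + 1002)/(-13 - 8*2 + 4*2²) + 1107671 = 1543/(-13 - 16 + 4*4) + 1107671 = 1543/(-13 - 16 + 16) + 1107671 = 1543/(-13) + 1107671 = 1543*(-1/13) + 1107671 = -1543/13 + 1107671 = 14398180/13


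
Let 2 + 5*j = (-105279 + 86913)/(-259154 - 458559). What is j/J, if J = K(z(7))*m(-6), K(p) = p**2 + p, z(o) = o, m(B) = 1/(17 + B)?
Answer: -779383/10047982 ≈ -0.077566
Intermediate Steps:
K(p) = p + p**2
j = -283412/717713 (j = -2/5 + ((-105279 + 86913)/(-259154 - 458559))/5 = -2/5 + (-18366/(-717713))/5 = -2/5 + (-18366*(-1/717713))/5 = -2/5 + (1/5)*(18366/717713) = -2/5 + 18366/3588565 = -283412/717713 ≈ -0.39488)
J = 56/11 (J = (7*(1 + 7))/(17 - 6) = (7*8)/11 = 56*(1/11) = 56/11 ≈ 5.0909)
j/J = -283412/(717713*56/11) = -283412/717713*11/56 = -779383/10047982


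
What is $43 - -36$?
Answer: $79$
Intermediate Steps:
$43 - -36 = 43 + 36 = 79$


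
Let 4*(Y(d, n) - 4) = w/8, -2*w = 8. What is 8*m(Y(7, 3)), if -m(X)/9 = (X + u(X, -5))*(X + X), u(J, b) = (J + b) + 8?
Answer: -11997/2 ≈ -5998.5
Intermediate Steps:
w = -4 (w = -1/2*8 = -4)
u(J, b) = 8 + J + b
Y(d, n) = 31/8 (Y(d, n) = 4 + (-4/8)/4 = 4 + (-4*1/8)/4 = 4 + (1/4)*(-1/2) = 4 - 1/8 = 31/8)
m(X) = -18*X*(3 + 2*X) (m(X) = -9*(X + (8 + X - 5))*(X + X) = -9*(X + (3 + X))*2*X = -9*(3 + 2*X)*2*X = -18*X*(3 + 2*X))
8*m(Y(7, 3)) = 8*(-18*31/8*(3 + 2*(31/8))) = 8*(-18*31/8*(3 + 31/4)) = 8*(-18*31/8*43/4) = 8*(-11997/16) = -11997/2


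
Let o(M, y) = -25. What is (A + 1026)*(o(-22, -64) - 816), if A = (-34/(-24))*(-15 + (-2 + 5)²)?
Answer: -1711435/2 ≈ -8.5572e+5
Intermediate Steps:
A = -17/2 (A = (-34*(-1/24))*(-15 + 3²) = 17*(-15 + 9)/12 = (17/12)*(-6) = -17/2 ≈ -8.5000)
(A + 1026)*(o(-22, -64) - 816) = (-17/2 + 1026)*(-25 - 816) = (2035/2)*(-841) = -1711435/2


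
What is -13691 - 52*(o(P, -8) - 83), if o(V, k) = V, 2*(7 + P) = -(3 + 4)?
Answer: -8829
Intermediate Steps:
P = -21/2 (P = -7 + (-(3 + 4))/2 = -7 + (-1*7)/2 = -7 + (1/2)*(-7) = -7 - 7/2 = -21/2 ≈ -10.500)
-13691 - 52*(o(P, -8) - 83) = -13691 - 52*(-21/2 - 83) = -13691 - 52*(-187)/2 = -13691 - 1*(-4862) = -13691 + 4862 = -8829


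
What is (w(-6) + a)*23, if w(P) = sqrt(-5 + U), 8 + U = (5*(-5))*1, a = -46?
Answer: -1058 + 23*I*sqrt(38) ≈ -1058.0 + 141.78*I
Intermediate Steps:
U = -33 (U = -8 + (5*(-5))*1 = -8 - 25*1 = -8 - 25 = -33)
w(P) = I*sqrt(38) (w(P) = sqrt(-5 - 33) = sqrt(-38) = I*sqrt(38))
(w(-6) + a)*23 = (I*sqrt(38) - 46)*23 = (-46 + I*sqrt(38))*23 = -1058 + 23*I*sqrt(38)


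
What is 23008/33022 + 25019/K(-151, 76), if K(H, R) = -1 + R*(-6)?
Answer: -407831381/7545527 ≈ -54.049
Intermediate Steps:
K(H, R) = -1 - 6*R
23008/33022 + 25019/K(-151, 76) = 23008/33022 + 25019/(-1 - 6*76) = 23008*(1/33022) + 25019/(-1 - 456) = 11504/16511 + 25019/(-457) = 11504/16511 + 25019*(-1/457) = 11504/16511 - 25019/457 = -407831381/7545527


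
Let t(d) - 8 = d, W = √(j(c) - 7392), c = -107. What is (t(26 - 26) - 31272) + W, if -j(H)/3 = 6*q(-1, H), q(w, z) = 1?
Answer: -31264 + I*√7410 ≈ -31264.0 + 86.081*I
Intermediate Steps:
j(H) = -18
W = I*√7410 (W = √(-18 - 7392) = √(-7410) = I*√7410 ≈ 86.081*I)
t(d) = 8 + d
(t(26 - 26) - 31272) + W = ((8 + (26 - 26)) - 31272) + I*√7410 = ((8 + 0) - 31272) + I*√7410 = (8 - 31272) + I*√7410 = -31264 + I*√7410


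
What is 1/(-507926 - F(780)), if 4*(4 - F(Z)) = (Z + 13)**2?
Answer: -4/1402871 ≈ -2.8513e-6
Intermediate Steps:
F(Z) = 4 - (13 + Z)**2/4 (F(Z) = 4 - (Z + 13)**2/4 = 4 - (13 + Z)**2/4)
1/(-507926 - F(780)) = 1/(-507926 - (4 - (13 + 780)**2/4)) = 1/(-507926 - (4 - 1/4*793**2)) = 1/(-507926 - (4 - 1/4*628849)) = 1/(-507926 - (4 - 628849/4)) = 1/(-507926 - 1*(-628833/4)) = 1/(-507926 + 628833/4) = 1/(-1402871/4) = -4/1402871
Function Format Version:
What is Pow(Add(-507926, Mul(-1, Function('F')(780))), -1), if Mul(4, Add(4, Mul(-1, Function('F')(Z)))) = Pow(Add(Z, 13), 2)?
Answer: Rational(-4, 1402871) ≈ -2.8513e-6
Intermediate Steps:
Function('F')(Z) = Add(4, Mul(Rational(-1, 4), Pow(Add(13, Z), 2))) (Function('F')(Z) = Add(4, Mul(Rational(-1, 4), Pow(Add(Z, 13), 2))) = Add(4, Mul(Rational(-1, 4), Pow(Add(13, Z), 2))))
Pow(Add(-507926, Mul(-1, Function('F')(780))), -1) = Pow(Add(-507926, Mul(-1, Add(4, Mul(Rational(-1, 4), Pow(Add(13, 780), 2))))), -1) = Pow(Add(-507926, Mul(-1, Add(4, Mul(Rational(-1, 4), Pow(793, 2))))), -1) = Pow(Add(-507926, Mul(-1, Add(4, Mul(Rational(-1, 4), 628849)))), -1) = Pow(Add(-507926, Mul(-1, Add(4, Rational(-628849, 4)))), -1) = Pow(Add(-507926, Mul(-1, Rational(-628833, 4))), -1) = Pow(Add(-507926, Rational(628833, 4)), -1) = Pow(Rational(-1402871, 4), -1) = Rational(-4, 1402871)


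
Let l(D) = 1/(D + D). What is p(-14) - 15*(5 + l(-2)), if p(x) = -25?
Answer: -385/4 ≈ -96.250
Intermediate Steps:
l(D) = 1/(2*D)
p(-14) - 15*(5 + l(-2)) = -25 - 15*(5 + (½)/(-2)) = -25 - 15*(5 + (½)*(-½)) = -25 - 15*(5 - ¼) = -25 - 15*19/4 = -25 - 285/4 = -385/4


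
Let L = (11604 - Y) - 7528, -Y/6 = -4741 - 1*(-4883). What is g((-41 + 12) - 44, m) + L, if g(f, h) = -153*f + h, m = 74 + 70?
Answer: 16241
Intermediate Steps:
Y = -852 (Y = -6*(-4741 - 1*(-4883)) = -6*(-4741 + 4883) = -6*142 = -852)
L = 4928 (L = (11604 - 1*(-852)) - 7528 = (11604 + 852) - 7528 = 12456 - 7528 = 4928)
m = 144
g(f, h) = h - 153*f
g((-41 + 12) - 44, m) + L = (144 - 153*((-41 + 12) - 44)) + 4928 = (144 - 153*(-29 - 44)) + 4928 = (144 - 153*(-73)) + 4928 = (144 + 11169) + 4928 = 11313 + 4928 = 16241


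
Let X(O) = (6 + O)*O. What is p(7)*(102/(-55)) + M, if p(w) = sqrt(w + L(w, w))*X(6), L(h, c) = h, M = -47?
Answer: -47 - 7344*sqrt(14)/55 ≈ -546.61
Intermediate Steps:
X(O) = O*(6 + O)
p(w) = 72*sqrt(2)*sqrt(w) (p(w) = sqrt(w + w)*(6*(6 + 6)) = sqrt(2*w)*(6*12) = (sqrt(2)*sqrt(w))*72 = 72*sqrt(2)*sqrt(w))
p(7)*(102/(-55)) + M = (72*sqrt(2)*sqrt(7))*(102/(-55)) - 47 = (72*sqrt(14))*(102*(-1/55)) - 47 = (72*sqrt(14))*(-102/55) - 47 = -7344*sqrt(14)/55 - 47 = -47 - 7344*sqrt(14)/55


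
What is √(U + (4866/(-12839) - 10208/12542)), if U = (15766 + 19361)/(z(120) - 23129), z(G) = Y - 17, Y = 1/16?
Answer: I*√267755575047093221705096830/9938972836205 ≈ 1.6464*I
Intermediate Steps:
Y = 1/16 ≈ 0.062500
z(G) = -271/16 (z(G) = 1/16 - 17 = -271/16)
U = -187344/123445 (U = (15766 + 19361)/(-271/16 - 23129) = 35127/(-370335/16) = 35127*(-16/370335) = -187344/123445 ≈ -1.5176)
√(U + (4866/(-12839) - 10208/12542)) = √(-187344/123445 + (4866/(-12839) - 10208/12542)) = √(-187344/123445 + (4866*(-1/12839) - 10208*1/12542)) = √(-187344/123445 + (-4866/12839 - 5104/6271)) = √(-187344/123445 - 96044942/80513369) = √(-26939964467126/9938972836205) = I*√267755575047093221705096830/9938972836205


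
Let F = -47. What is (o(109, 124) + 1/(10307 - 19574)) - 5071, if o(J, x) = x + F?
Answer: -46279399/9267 ≈ -4994.0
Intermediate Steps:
o(J, x) = -47 + x (o(J, x) = x - 47 = -47 + x)
(o(109, 124) + 1/(10307 - 19574)) - 5071 = ((-47 + 124) + 1/(10307 - 19574)) - 5071 = (77 + 1/(-9267)) - 5071 = (77 - 1/9267) - 5071 = 713558/9267 - 5071 = -46279399/9267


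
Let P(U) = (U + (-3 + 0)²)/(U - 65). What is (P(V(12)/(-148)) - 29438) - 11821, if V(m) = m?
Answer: -49676001/1204 ≈ -41259.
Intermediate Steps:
P(U) = (9 + U)/(-65 + U) (P(U) = (U + (-3)²)/(-65 + U) = (U + 9)/(-65 + U) = (9 + U)/(-65 + U))
(P(V(12)/(-148)) - 29438) - 11821 = ((9 + 12/(-148))/(-65 + 12/(-148)) - 29438) - 11821 = ((9 + 12*(-1/148))/(-65 + 12*(-1/148)) - 29438) - 11821 = ((9 - 3/37)/(-65 - 3/37) - 29438) - 11821 = ((330/37)/(-2408/37) - 29438) - 11821 = (-37/2408*330/37 - 29438) - 11821 = (-165/1204 - 29438) - 11821 = -35443517/1204 - 11821 = -49676001/1204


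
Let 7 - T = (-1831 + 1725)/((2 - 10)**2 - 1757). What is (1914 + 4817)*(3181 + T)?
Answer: 36328405118/1693 ≈ 2.1458e+7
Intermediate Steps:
T = 11745/1693 (T = 7 - (-1831 + 1725)/((2 - 10)**2 - 1757) = 7 - (-106)/((-8)**2 - 1757) = 7 - (-106)/(64 - 1757) = 7 - (-106)/(-1693) = 7 - (-106)*(-1)/1693 = 7 - 1*106/1693 = 7 - 106/1693 = 11745/1693 ≈ 6.9374)
(1914 + 4817)*(3181 + T) = (1914 + 4817)*(3181 + 11745/1693) = 6731*(5397178/1693) = 36328405118/1693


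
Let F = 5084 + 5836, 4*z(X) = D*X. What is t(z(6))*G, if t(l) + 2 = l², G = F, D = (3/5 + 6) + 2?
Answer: 8976786/5 ≈ 1.7954e+6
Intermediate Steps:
D = 43/5 (D = (3*(⅕) + 6) + 2 = (⅗ + 6) + 2 = 33/5 + 2 = 43/5 ≈ 8.6000)
z(X) = 43*X/20 (z(X) = (43*X/5)/4 = 43*X/20)
F = 10920
G = 10920
t(l) = -2 + l²
t(z(6))*G = (-2 + ((43/20)*6)²)*10920 = (-2 + (129/10)²)*10920 = (-2 + 16641/100)*10920 = (16441/100)*10920 = 8976786/5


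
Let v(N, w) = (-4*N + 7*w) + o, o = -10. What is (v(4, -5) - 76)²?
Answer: 18769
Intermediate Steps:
v(N, w) = -10 - 4*N + 7*w (v(N, w) = (-4*N + 7*w) - 10 = -10 - 4*N + 7*w)
(v(4, -5) - 76)² = ((-10 - 4*4 + 7*(-5)) - 76)² = ((-10 - 16 - 35) - 76)² = (-61 - 76)² = (-137)² = 18769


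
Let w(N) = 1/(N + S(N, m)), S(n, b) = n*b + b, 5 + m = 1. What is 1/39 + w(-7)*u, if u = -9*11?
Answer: -3844/663 ≈ -5.7979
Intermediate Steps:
m = -4 (m = -5 + 1 = -4)
S(n, b) = b + b*n (S(n, b) = b*n + b = b + b*n)
w(N) = 1/(-4 - 3*N) (w(N) = 1/(N - 4*(1 + N)) = 1/(N + (-4 - 4*N)) = 1/(-4 - 3*N))
u = -99
1/39 + w(-7)*u = 1/39 - 99/(-4 - 3*(-7)) = 1/39 - 99/(-4 + 21) = 1/39 - 99/17 = -3844/663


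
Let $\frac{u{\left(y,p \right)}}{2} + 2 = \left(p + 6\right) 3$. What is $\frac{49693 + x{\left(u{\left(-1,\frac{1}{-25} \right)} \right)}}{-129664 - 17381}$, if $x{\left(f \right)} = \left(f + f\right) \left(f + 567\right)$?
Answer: $- \frac{18276299}{30634375} \approx -0.59659$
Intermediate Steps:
$u{\left(y,p \right)} = 32 + 6 p$ ($u{\left(y,p \right)} = -4 + 2 \left(p + 6\right) 3 = -4 + 2 \left(6 + p\right) 3 = -4 + 2 \left(18 + 3 p\right) = -4 + \left(36 + 6 p\right) = 32 + 6 p$)
$x{\left(f \right)} = 2 f \left(567 + f\right)$
$\frac{49693 + x{\left(u{\left(-1,\frac{1}{-25} \right)} \right)}}{-129664 - 17381} = \frac{49693 + 2 \left(32 + \frac{6}{-25}\right) \left(567 + \left(32 + \frac{6}{-25}\right)\right)}{-129664 - 17381} = \frac{49693 + 2 \left(32 + 6 \left(- \frac{1}{25}\right)\right) \left(567 + \left(32 + 6 \left(- \frac{1}{25}\right)\right)\right)}{-129664 + \left(-237193 + 219812\right)} = \frac{49693 + 2 \left(32 - \frac{6}{25}\right) \left(567 + \left(32 - \frac{6}{25}\right)\right)}{-129664 - 17381} = \frac{49693 + 2 \cdot \frac{794}{25} \left(567 + \frac{794}{25}\right)}{-147045} = \left(49693 + 2 \cdot \frac{794}{25} \cdot \frac{14969}{25}\right) \left(- \frac{1}{147045}\right) = \left(49693 + \frac{23770772}{625}\right) \left(- \frac{1}{147045}\right) = \frac{54828897}{625} \left(- \frac{1}{147045}\right) = - \frac{18276299}{30634375}$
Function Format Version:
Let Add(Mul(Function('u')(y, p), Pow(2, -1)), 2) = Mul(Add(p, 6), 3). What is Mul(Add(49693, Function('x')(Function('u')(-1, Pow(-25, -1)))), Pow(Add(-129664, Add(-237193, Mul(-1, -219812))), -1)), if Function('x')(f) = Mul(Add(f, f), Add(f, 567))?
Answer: Rational(-18276299, 30634375) ≈ -0.59659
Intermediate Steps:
Function('u')(y, p) = Add(32, Mul(6, p)) (Function('u')(y, p) = Add(-4, Mul(2, Mul(Add(p, 6), 3))) = Add(-4, Mul(2, Mul(Add(6, p), 3))) = Add(-4, Mul(2, Add(18, Mul(3, p)))) = Add(-4, Add(36, Mul(6, p))) = Add(32, Mul(6, p)))
Function('x')(f) = Mul(2, f, Add(567, f)) (Function('x')(f) = Mul(Mul(2, f), Add(567, f)) = Mul(2, f, Add(567, f)))
Mul(Add(49693, Function('x')(Function('u')(-1, Pow(-25, -1)))), Pow(Add(-129664, Add(-237193, Mul(-1, -219812))), -1)) = Mul(Add(49693, Mul(2, Add(32, Mul(6, Pow(-25, -1))), Add(567, Add(32, Mul(6, Pow(-25, -1)))))), Pow(Add(-129664, Add(-237193, Mul(-1, -219812))), -1)) = Mul(Add(49693, Mul(2, Add(32, Mul(6, Rational(-1, 25))), Add(567, Add(32, Mul(6, Rational(-1, 25)))))), Pow(Add(-129664, Add(-237193, 219812)), -1)) = Mul(Add(49693, Mul(2, Add(32, Rational(-6, 25)), Add(567, Add(32, Rational(-6, 25))))), Pow(Add(-129664, -17381), -1)) = Mul(Add(49693, Mul(2, Rational(794, 25), Add(567, Rational(794, 25)))), Pow(-147045, -1)) = Mul(Add(49693, Mul(2, Rational(794, 25), Rational(14969, 25))), Rational(-1, 147045)) = Mul(Add(49693, Rational(23770772, 625)), Rational(-1, 147045)) = Mul(Rational(54828897, 625), Rational(-1, 147045)) = Rational(-18276299, 30634375)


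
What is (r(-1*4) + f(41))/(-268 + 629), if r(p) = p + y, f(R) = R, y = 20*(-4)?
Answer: -43/361 ≈ -0.11911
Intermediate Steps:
y = -80
r(p) = -80 + p (r(p) = p - 80 = -80 + p)
(r(-1*4) + f(41))/(-268 + 629) = ((-80 - 1*4) + 41)/(-268 + 629) = ((-80 - 4) + 41)/361 = (-84 + 41)*(1/361) = -43*1/361 = -43/361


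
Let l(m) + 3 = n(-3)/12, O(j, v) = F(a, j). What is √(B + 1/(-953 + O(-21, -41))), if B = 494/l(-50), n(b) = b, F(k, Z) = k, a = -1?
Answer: I*√15370954/318 ≈ 12.329*I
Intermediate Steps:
O(j, v) = -1
l(m) = -13/4 (l(m) = -3 - 3/12 = -3 - 3*1/12 = -3 - ¼ = -13/4)
B = -152 (B = 494/(-13/4) = 494*(-4/13) = -152)
√(B + 1/(-953 + O(-21, -41))) = √(-152 + 1/(-953 - 1)) = √(-152 + 1/(-954)) = √(-152 - 1/954) = √(-145009/954) = I*√15370954/318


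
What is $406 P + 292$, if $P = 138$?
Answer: $56320$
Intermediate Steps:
$406 P + 292 = 406 \cdot 138 + 292 = 56028 + 292 = 56320$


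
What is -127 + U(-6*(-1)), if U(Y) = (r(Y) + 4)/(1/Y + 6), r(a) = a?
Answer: -4639/37 ≈ -125.38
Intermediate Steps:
U(Y) = (4 + Y)/(6 + 1/Y) (U(Y) = (Y + 4)/(1/Y + 6) = (4 + Y)/(6 + 1/Y))
-127 + U(-6*(-1)) = -127 + (-6*(-1))*(4 - 6*(-1))/(1 + 6*(-6*(-1))) = -127 + 6*(4 + 6)/(1 + 6*6) = -127 + 6*10/(1 + 36) = -127 + 6*10/37 = -127 + 6*(1/37)*10 = -127 + 60/37 = -4639/37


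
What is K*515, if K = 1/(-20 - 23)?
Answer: -515/43 ≈ -11.977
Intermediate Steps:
K = -1/43 (K = 1/(-43) = -1/43 ≈ -0.023256)
K*515 = -1/43*515 = -515/43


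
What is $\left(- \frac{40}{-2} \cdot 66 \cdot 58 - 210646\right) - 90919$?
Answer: $-225005$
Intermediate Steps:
$\left(- \frac{40}{-2} \cdot 66 \cdot 58 - 210646\right) - 90919 = \left(\left(-40\right) \left(- \frac{1}{2}\right) 66 \cdot 58 - 210646\right) - 90919 = \left(20 \cdot 66 \cdot 58 - 210646\right) - 90919 = \left(1320 \cdot 58 - 210646\right) - 90919 = \left(76560 - 210646\right) - 90919 = -134086 - 90919 = -225005$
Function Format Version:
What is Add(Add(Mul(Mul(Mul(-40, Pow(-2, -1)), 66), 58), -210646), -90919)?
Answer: -225005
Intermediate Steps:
Add(Add(Mul(Mul(Mul(-40, Pow(-2, -1)), 66), 58), -210646), -90919) = Add(Add(Mul(Mul(Mul(-40, Rational(-1, 2)), 66), 58), -210646), -90919) = Add(Add(Mul(Mul(20, 66), 58), -210646), -90919) = Add(Add(Mul(1320, 58), -210646), -90919) = Add(Add(76560, -210646), -90919) = Add(-134086, -90919) = -225005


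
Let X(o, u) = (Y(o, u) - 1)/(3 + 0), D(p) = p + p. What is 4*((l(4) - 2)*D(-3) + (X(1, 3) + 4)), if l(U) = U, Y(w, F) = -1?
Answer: -104/3 ≈ -34.667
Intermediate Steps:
D(p) = 2*p
X(o, u) = -⅔ (X(o, u) = (-1 - 1)/(3 + 0) = -2/3 = -2*⅓ = -⅔)
4*((l(4) - 2)*D(-3) + (X(1, 3) + 4)) = 4*((4 - 2)*(2*(-3)) + (-⅔ + 4)) = 4*(2*(-6) + 10/3) = 4*(-12 + 10/3) = 4*(-26/3) = -104/3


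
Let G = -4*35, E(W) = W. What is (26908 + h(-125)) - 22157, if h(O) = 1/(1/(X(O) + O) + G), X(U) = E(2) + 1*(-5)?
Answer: 85142543/17921 ≈ 4751.0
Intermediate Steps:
X(U) = -3 (X(U) = 2 + 1*(-5) = 2 - 5 = -3)
G = -140
h(O) = 1/(-140 + 1/(-3 + O)) (h(O) = 1/(1/(-3 + O) - 140) = 1/(-140 + 1/(-3 + O)))
(26908 + h(-125)) - 22157 = (26908 + (3 - 1*(-125))/(-421 + 140*(-125))) - 22157 = (26908 + (3 + 125)/(-421 - 17500)) - 22157 = (26908 + 128/(-17921)) - 22157 = (26908 - 1/17921*128) - 22157 = (26908 - 128/17921) - 22157 = 482218140/17921 - 22157 = 85142543/17921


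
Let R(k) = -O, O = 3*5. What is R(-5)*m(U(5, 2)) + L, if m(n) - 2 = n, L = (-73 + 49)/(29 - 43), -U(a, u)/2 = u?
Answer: 222/7 ≈ 31.714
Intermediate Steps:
U(a, u) = -2*u
L = 12/7 (L = -24/(-14) = -24*(-1/14) = 12/7 ≈ 1.7143)
O = 15
m(n) = 2 + n
R(k) = -15 (R(k) = -1*15 = -15)
R(-5)*m(U(5, 2)) + L = -15*(2 - 2*2) + 12/7 = -15*(2 - 4) + 12/7 = -15*(-2) + 12/7 = 30 + 12/7 = 222/7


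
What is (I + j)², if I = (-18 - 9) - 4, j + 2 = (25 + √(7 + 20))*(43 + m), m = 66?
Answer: 7567651 + 1760568*√3 ≈ 1.0617e+7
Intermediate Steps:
j = 2723 + 327*√3 (j = -2 + (25 + √(7 + 20))*(43 + 66) = -2 + (25 + √27)*109 = -2 + (25 + 3*√3)*109 = -2 + (2725 + 327*√3) = 2723 + 327*√3 ≈ 3289.4)
I = -31 (I = -27 - 4 = -31)
(I + j)² = (-31 + (2723 + 327*√3))² = (2692 + 327*√3)²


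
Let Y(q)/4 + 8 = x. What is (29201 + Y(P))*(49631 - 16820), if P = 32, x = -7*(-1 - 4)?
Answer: 961657599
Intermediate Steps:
x = 35 (x = -7*(-5) = 35)
Y(q) = 108 (Y(q) = -32 + 4*35 = -32 + 140 = 108)
(29201 + Y(P))*(49631 - 16820) = (29201 + 108)*(49631 - 16820) = 29309*32811 = 961657599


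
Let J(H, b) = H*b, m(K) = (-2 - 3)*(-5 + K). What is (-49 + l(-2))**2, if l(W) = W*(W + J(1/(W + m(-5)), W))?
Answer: 290521/144 ≈ 2017.5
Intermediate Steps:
m(K) = 25 - 5*K (m(K) = -5*(-5 + K) = 25 - 5*K)
l(W) = W*(W + W/(50 + W)) (l(W) = W*(W + W/(W + (25 - 5*(-5)))) = W*(W + W/(W + (25 + 25))) = W*(W + W/(W + 50)) = W*(W + W/(50 + W)))
(-49 + l(-2))**2 = (-49 + (-2)**2*(51 - 2)/(50 - 2))**2 = (-49 + 4*49/48)**2 = (-49 + 4*(1/48)*49)**2 = (-49 + 49/12)**2 = (-539/12)**2 = 290521/144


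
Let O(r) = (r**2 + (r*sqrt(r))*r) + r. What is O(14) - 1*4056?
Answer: -3846 + 196*sqrt(14) ≈ -3112.6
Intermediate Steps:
O(r) = r + r**2 + r**(5/2) (O(r) = (r**2 + r**(3/2)*r) + r = (r**2 + r**(5/2)) + r = r + r**2 + r**(5/2))
O(14) - 1*4056 = (14 + 14**2 + 14**(5/2)) - 1*4056 = (14 + 196 + 196*sqrt(14)) - 4056 = (210 + 196*sqrt(14)) - 4056 = -3846 + 196*sqrt(14)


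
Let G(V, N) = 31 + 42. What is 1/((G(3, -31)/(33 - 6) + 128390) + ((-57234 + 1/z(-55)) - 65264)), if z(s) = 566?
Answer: 15282/90082889 ≈ 0.00016964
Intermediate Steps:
G(V, N) = 73
1/((G(3, -31)/(33 - 6) + 128390) + ((-57234 + 1/z(-55)) - 65264)) = 1/((73/(33 - 6) + 128390) + ((-57234 + 1/566) - 65264)) = 1/((73/27 + 128390) + ((-57234 + 1/566) - 65264)) = 1/(((1/27)*73 + 128390) + (-32394443/566 - 65264)) = 1/((73/27 + 128390) - 69333867/566) = 1/(3466603/27 - 69333867/566) = 1/(90082889/15282) = 15282/90082889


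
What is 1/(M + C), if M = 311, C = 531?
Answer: 1/842 ≈ 0.0011876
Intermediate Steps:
1/(M + C) = 1/(311 + 531) = 1/842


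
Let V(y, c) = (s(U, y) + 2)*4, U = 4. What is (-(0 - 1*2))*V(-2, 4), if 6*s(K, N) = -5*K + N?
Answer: -40/3 ≈ -13.333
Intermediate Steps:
s(K, N) = -5*K/6 + N/6 (s(K, N) = (-5*K + N)/6 = (N - 5*K)/6 = -5*K/6 + N/6)
V(y, c) = -16/3 + 2*y/3 (V(y, c) = ((-⅚*4 + y/6) + 2)*4 = ((-10/3 + y/6) + 2)*4 = (-4/3 + y/6)*4 = -16/3 + 2*y/3)
(-(0 - 1*2))*V(-2, 4) = (-(0 - 1*2))*(-16/3 + (⅔)*(-2)) = (-(0 - 2))*(-16/3 - 4/3) = -1*(-2)*(-20/3) = 2*(-20/3) = -40/3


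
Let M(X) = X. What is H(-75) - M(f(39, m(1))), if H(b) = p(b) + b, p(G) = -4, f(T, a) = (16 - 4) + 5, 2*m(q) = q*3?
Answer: -96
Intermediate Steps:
m(q) = 3*q/2 (m(q) = (q*3)/2 = (3*q)/2 = 3*q/2)
f(T, a) = 17 (f(T, a) = 12 + 5 = 17)
H(b) = -4 + b
H(-75) - M(f(39, m(1))) = (-4 - 75) - 1*17 = -79 - 17 = -96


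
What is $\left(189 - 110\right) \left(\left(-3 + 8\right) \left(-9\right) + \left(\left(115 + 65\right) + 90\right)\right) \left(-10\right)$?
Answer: $-177750$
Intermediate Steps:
$\left(189 - 110\right) \left(\left(-3 + 8\right) \left(-9\right) + \left(\left(115 + 65\right) + 90\right)\right) \left(-10\right) = 79 \left(5 \left(-9\right) + \left(180 + 90\right)\right) \left(-10\right) = 79 \left(-45 + 270\right) \left(-10\right) = 79 \cdot 225 \left(-10\right) = 17775 \left(-10\right) = -177750$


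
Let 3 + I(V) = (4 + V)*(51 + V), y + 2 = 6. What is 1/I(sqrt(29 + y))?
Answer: -78/15023 + 55*sqrt(33)/45069 ≈ 0.0018183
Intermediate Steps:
y = 4 (y = -2 + 6 = 4)
I(V) = -3 + (4 + V)*(51 + V)
1/I(sqrt(29 + y)) = 1/(201 + (sqrt(29 + 4))**2 + 55*sqrt(29 + 4)) = 1/(201 + (sqrt(33))**2 + 55*sqrt(33)) = 1/(201 + 33 + 55*sqrt(33)) = 1/(234 + 55*sqrt(33))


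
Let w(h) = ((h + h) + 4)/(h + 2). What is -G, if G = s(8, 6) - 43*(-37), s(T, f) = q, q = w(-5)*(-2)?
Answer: -1587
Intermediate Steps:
w(h) = (4 + 2*h)/(2 + h) (w(h) = (2*h + 4)/(2 + h) = (4 + 2*h)/(2 + h))
q = -4 (q = 2*(-2) = -4)
s(T, f) = -4
G = 1587 (G = -4 - 43*(-37) = -4 + 1591 = 1587)
-G = -1*1587 = -1587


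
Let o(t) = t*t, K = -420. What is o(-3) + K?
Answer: -411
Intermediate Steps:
o(t) = t**2
o(-3) + K = (-3)**2 - 420 = 9 - 420 = -411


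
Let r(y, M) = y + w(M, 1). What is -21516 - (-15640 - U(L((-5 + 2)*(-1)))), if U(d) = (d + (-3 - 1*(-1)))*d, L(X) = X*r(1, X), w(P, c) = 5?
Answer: -5588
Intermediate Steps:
r(y, M) = 5 + y (r(y, M) = y + 5 = 5 + y)
L(X) = 6*X (L(X) = X*(5 + 1) = X*6 = 6*X)
U(d) = d*(-2 + d) (U(d) = (d + (-3 + 1))*d = (d - 2)*d = (-2 + d)*d = d*(-2 + d))
-21516 - (-15640 - U(L((-5 + 2)*(-1)))) = -21516 - (-15640 - 6*((-5 + 2)*(-1))*(-2 + 6*((-5 + 2)*(-1)))) = -21516 - (-15640 - 6*(-3*(-1))*(-2 + 6*(-3*(-1)))) = -21516 - (-15640 - 6*3*(-2 + 6*3)) = -21516 - (-15640 - 18*(-2 + 18)) = -21516 - (-15640 - 18*16) = -21516 - (-15640 - 1*288) = -21516 - (-15640 - 288) = -21516 - 1*(-15928) = -21516 + 15928 = -5588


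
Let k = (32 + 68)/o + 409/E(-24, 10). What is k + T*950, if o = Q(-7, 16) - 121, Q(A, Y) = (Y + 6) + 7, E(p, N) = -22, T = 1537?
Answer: 738825943/506 ≈ 1.4601e+6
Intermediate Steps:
Q(A, Y) = 13 + Y (Q(A, Y) = (6 + Y) + 7 = 13 + Y)
o = -92 (o = (13 + 16) - 121 = 29 - 121 = -92)
k = -9957/506 (k = (32 + 68)/(-92) + 409/(-22) = 100*(-1/92) + 409*(-1/22) = -25/23 - 409/22 = -9957/506 ≈ -19.678)
k + T*950 = -9957/506 + 1537*950 = -9957/506 + 1460150 = 738825943/506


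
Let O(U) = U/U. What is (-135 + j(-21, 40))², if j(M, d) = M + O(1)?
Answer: 24025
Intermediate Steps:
O(U) = 1
j(M, d) = 1 + M (j(M, d) = M + 1 = 1 + M)
(-135 + j(-21, 40))² = (-135 + (1 - 21))² = (-135 - 20)² = (-155)² = 24025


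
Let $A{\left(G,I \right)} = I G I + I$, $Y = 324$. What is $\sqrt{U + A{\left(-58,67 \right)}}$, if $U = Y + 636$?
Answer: $3 i \sqrt{28815} \approx 509.25 i$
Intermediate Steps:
$A{\left(G,I \right)} = I + G I^{2}$ ($A{\left(G,I \right)} = G I I + I = G I^{2} + I = I + G I^{2}$)
$U = 960$ ($U = 324 + 636 = 960$)
$\sqrt{U + A{\left(-58,67 \right)}} = \sqrt{960 + 67 \left(1 - 3886\right)} = \sqrt{960 + 67 \left(-3885\right)} = \sqrt{960 - 260295} = \sqrt{-259335} = 3 i \sqrt{28815}$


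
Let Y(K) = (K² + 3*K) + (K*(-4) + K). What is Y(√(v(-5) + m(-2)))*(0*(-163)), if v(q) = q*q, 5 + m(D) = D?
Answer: 0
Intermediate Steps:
m(D) = -5 + D
v(q) = q²
Y(K) = K² (Y(K) = (K² + 3*K) + (-4*K + K) = (K² + 3*K) - 3*K = K²)
Y(√(v(-5) + m(-2)))*(0*(-163)) = (√((-5)² + (-5 - 2)))²*(0*(-163)) = (√(25 - 7))²*0 = (√18)²*0 = (3*√2)²*0 = 18*0 = 0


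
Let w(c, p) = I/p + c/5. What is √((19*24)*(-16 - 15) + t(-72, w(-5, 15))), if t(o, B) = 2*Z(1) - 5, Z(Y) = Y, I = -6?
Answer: 3*I*√1571 ≈ 118.91*I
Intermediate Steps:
w(c, p) = -6/p + c/5
t(o, B) = -3 (t(o, B) = 2*1 - 5 = 2 - 5 = -3)
√((19*24)*(-16 - 15) + t(-72, w(-5, 15))) = √((19*24)*(-16 - 15) - 3) = √(456*(-31) - 3) = √(-14136 - 3) = √(-14139) = 3*I*√1571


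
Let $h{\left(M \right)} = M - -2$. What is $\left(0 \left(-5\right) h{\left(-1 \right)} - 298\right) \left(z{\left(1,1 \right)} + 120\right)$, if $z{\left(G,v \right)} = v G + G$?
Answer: $-36356$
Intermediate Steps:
$h{\left(M \right)} = 2 + M$ ($h{\left(M \right)} = M + 2 = 2 + M$)
$z{\left(G,v \right)} = G + G v$ ($z{\left(G,v \right)} = G v + G = G + G v$)
$\left(0 \left(-5\right) h{\left(-1 \right)} - 298\right) \left(z{\left(1,1 \right)} + 120\right) = \left(0 \left(-5\right) \left(2 - 1\right) - 298\right) \left(1 \left(1 + 1\right) + 120\right) = \left(0 \cdot 1 - 298\right) \left(1 \cdot 2 + 120\right) = \left(0 - 298\right) \left(2 + 120\right) = \left(-298\right) 122 = -36356$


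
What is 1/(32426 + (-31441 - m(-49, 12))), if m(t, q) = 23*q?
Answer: 1/709 ≈ 0.0014104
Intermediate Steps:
1/(32426 + (-31441 - m(-49, 12))) = 1/(32426 + (-31441 - 23*12)) = 1/(32426 + (-31441 - 1*276)) = 1/(32426 + (-31441 - 276)) = 1/(32426 - 31717) = 1/709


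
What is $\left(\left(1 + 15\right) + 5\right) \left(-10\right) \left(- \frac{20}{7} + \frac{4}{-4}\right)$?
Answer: $810$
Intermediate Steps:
$\left(\left(1 + 15\right) + 5\right) \left(-10\right) \left(- \frac{20}{7} + \frac{4}{-4}\right) = \left(16 + 5\right) \left(-10\right) \left(\left(-20\right) \frac{1}{7} + 4 \left(- \frac{1}{4}\right)\right) = 21 \left(-10\right) \left(- \frac{20}{7} - 1\right) = \left(-210\right) \left(- \frac{27}{7}\right) = 810$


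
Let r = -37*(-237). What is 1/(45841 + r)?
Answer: 1/54610 ≈ 1.8312e-5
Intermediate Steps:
r = 8769
1/(45841 + r) = 1/(45841 + 8769) = 1/54610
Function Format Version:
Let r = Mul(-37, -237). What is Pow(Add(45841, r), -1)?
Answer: Rational(1, 54610) ≈ 1.8312e-5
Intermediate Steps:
r = 8769
Pow(Add(45841, r), -1) = Pow(Add(45841, 8769), -1) = Pow(54610, -1) = Rational(1, 54610)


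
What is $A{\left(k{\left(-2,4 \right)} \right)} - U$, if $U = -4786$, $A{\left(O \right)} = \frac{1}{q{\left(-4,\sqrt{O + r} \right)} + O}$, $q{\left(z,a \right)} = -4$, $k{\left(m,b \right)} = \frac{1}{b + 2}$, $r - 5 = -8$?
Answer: $\frac{110072}{23} \approx 4785.7$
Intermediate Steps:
$r = -3$ ($r = 5 - 8 = -3$)
$k{\left(m,b \right)} = \frac{1}{2 + b}$
$A{\left(O \right)} = \frac{1}{-4 + O}$
$A{\left(k{\left(-2,4 \right)} \right)} - U = \frac{1}{-4 + \frac{1}{2 + 4}} - -4786 = \frac{1}{-4 + \frac{1}{6}} + 4786 = \frac{1}{- \frac{23}{6}} + 4786 = - \frac{6}{23} + 4786 = \frac{110072}{23}$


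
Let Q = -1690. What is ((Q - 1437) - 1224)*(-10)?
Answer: 43510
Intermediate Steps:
((Q - 1437) - 1224)*(-10) = ((-1690 - 1437) - 1224)*(-10) = (-3127 - 1224)*(-10) = -4351*(-10) = 43510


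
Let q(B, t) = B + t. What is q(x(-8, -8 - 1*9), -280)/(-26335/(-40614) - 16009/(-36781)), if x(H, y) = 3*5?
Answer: -395863236510/1618817161 ≈ -244.54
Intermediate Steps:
x(H, y) = 15
q(x(-8, -8 - 1*9), -280)/(-26335/(-40614) - 16009/(-36781)) = (15 - 280)/(-26335/(-40614) - 16009/(-36781)) = -265/(-26335*(-1/40614) - 16009*(-1/36781)) = -265/(26335/40614 + 16009/36781) = -265/1618817161/1493823534 = -265*1493823534/1618817161 = -395863236510/1618817161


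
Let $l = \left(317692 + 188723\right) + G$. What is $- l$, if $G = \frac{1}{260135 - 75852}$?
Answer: $- \frac{93323675446}{184283} \approx -5.0642 \cdot 10^{5}$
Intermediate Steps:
$G = \frac{1}{184283} \approx 5.4264 \cdot 10^{-6}$
$l = \frac{93323675446}{184283}$ ($l = \left(317692 + 188723\right) + \frac{1}{184283} = 506415 + \frac{1}{184283} = \frac{93323675446}{184283} \approx 5.0642 \cdot 10^{5}$)
$- l = \left(-1\right) \frac{93323675446}{184283} = - \frac{93323675446}{184283}$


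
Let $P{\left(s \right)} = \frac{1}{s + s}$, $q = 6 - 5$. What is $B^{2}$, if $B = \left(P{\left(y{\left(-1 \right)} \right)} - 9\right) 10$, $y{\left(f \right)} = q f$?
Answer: $9025$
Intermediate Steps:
$q = 1$
$y{\left(f \right)} = f$ ($y{\left(f \right)} = 1 f = f$)
$P{\left(s \right)} = \frac{1}{2 s}$
$B = -95$ ($B = \left(\frac{1}{2 \left(-1\right)} - 9\right) 10 = \left(\frac{1}{2} \left(-1\right) - 9\right) 10 = \left(- \frac{1}{2} - 9\right) 10 = \left(- \frac{19}{2}\right) 10 = -95$)
$B^{2} = \left(-95\right)^{2} = 9025$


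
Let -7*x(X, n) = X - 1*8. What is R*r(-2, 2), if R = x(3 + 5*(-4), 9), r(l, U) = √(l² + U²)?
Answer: 50*√2/7 ≈ 10.102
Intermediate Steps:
r(l, U) = √(U² + l²)
x(X, n) = 8/7 - X/7 (x(X, n) = -(X - 1*8)/7 = -(X - 8)/7 = -(-8 + X)/7 = 8/7 - X/7)
R = 25/7 (R = 8/7 - (3 + 5*(-4))/7 = 8/7 - (3 - 20)/7 = 8/7 - ⅐*(-17) = 8/7 + 17/7 = 25/7 ≈ 3.5714)
R*r(-2, 2) = 25*√(2² + (-2)²)/7 = 25*√(4 + 4)/7 = 25*√8/7 = 25*(2*√2)/7 = 50*√2/7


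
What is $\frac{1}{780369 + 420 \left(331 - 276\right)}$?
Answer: $\frac{1}{803469} \approx 1.2446 \cdot 10^{-6}$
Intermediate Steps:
$\frac{1}{780369 + 420 \left(331 - 276\right)} = \frac{1}{780369 + 420 \cdot 55} = \frac{1}{780369 + 23100} = \frac{1}{803469}$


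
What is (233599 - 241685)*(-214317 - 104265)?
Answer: 2576054052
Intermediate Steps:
(233599 - 241685)*(-214317 - 104265) = -8086*(-318582) = 2576054052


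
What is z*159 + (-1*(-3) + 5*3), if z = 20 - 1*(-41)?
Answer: 9717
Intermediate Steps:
z = 61 (z = 20 + 41 = 61)
z*159 + (-1*(-3) + 5*3) = 61*159 + (-1*(-3) + 5*3) = 9699 + (3 + 15) = 9699 + 18 = 9717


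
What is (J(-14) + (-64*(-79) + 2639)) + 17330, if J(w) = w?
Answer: 25011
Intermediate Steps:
(J(-14) + (-64*(-79) + 2639)) + 17330 = (-14 + (-64*(-79) + 2639)) + 17330 = (-14 + (5056 + 2639)) + 17330 = (-14 + 7695) + 17330 = 7681 + 17330 = 25011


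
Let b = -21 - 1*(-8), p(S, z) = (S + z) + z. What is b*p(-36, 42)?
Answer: -624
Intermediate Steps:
p(S, z) = S + 2*z
b = -13 (b = -21 + 8 = -13)
b*p(-36, 42) = -13*(-36 + 2*42) = -13*(-36 + 84) = -13*48 = -624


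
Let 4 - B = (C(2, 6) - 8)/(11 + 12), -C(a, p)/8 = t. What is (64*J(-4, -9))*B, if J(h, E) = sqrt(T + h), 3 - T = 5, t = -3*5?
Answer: -1280*I*sqrt(6)/23 ≈ -136.32*I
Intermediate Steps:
t = -15
C(a, p) = 120 (C(a, p) = -8*(-15) = 120)
B = -20/23 (B = 4 - (120 - 8)/(11 + 12) = 4 - 112/23 = -20/23 ≈ -0.86957)
T = -2 (T = 3 - 1*5 = 3 - 5 = -2)
J(h, E) = sqrt(-2 + h)
(64*J(-4, -9))*B = (64*sqrt(-2 - 4))*(-20/23) = (64*sqrt(-6))*(-20/23) = (64*(I*sqrt(6)))*(-20/23) = (64*I*sqrt(6))*(-20/23) = -1280*I*sqrt(6)/23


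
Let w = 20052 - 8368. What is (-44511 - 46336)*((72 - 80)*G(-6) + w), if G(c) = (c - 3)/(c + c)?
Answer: -1060911266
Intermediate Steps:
G(c) = (-3 + c)/(2*c) (G(c) = (-3 + c)/((2*c)) = (-3 + c)*(1/(2*c)) = (-3 + c)/(2*c))
w = 11684
(-44511 - 46336)*((72 - 80)*G(-6) + w) = (-44511 - 46336)*((72 - 80)*((½)*(-3 - 6)/(-6)) + 11684) = -90847*(-4*(-1)*(-9)/6 + 11684) = -90847*(-8*¾ + 11684) = -90847*(-6 + 11684) = -90847*11678 = -1060911266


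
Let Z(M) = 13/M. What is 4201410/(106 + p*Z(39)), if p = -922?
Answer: -6302115/302 ≈ -20868.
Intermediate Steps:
4201410/(106 + p*Z(39)) = 4201410/(106 - 11986/39) = 4201410/(106 - 922*⅓) = 4201410/(106 - 922/3) = 4201410/(-604/3) = 4201410*(-3/604) = -6302115/302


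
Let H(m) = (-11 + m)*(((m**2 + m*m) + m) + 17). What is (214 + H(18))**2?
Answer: 24950025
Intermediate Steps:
H(m) = (-11 + m)*(17 + m + 2*m**2) (H(m) = (-11 + m)*(((m**2 + m**2) + m) + 17) = (-11 + m)*((2*m**2 + m) + 17) = (-11 + m)*((m + 2*m**2) + 17) = (-11 + m)*(17 + m + 2*m**2))
(214 + H(18))**2 = (214 + (-187 - 21*18**2 + 2*18**3 + 6*18))**2 = (214 + (-187 - 21*324 + 2*5832 + 108))**2 = (214 + (-187 - 6804 + 11664 + 108))**2 = (214 + 4781)**2 = 4995**2 = 24950025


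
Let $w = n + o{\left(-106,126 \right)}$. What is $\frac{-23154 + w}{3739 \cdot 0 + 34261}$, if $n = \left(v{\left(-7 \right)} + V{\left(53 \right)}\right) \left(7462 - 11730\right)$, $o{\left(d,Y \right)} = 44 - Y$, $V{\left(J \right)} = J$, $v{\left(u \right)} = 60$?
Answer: $- \frac{505520}{34261} \approx -14.755$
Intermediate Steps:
$n = -482284$ ($n = \left(60 + 53\right) \left(7462 - 11730\right) = 113 \left(-4268\right) = -482284$)
$w = -482366$ ($w = -482284 + \left(44 - 126\right) = -482284 - 82 = -482366$)
$\frac{-23154 + w}{3739 \cdot 0 + 34261} = \frac{-23154 - 482366}{3739 \cdot 0 + 34261} = - \frac{505520}{0 + 34261} = - \frac{505520}{34261}$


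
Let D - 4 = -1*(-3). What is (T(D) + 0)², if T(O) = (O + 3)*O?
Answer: 4900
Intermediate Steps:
D = 7 (D = 4 - 1*(-3) = 4 + 3 = 7)
T(O) = O*(3 + O) (T(O) = (3 + O)*O = O*(3 + O))
(T(D) + 0)² = (7*(3 + 7) + 0)² = (7*10 + 0)² = (70 + 0)² = 70² = 4900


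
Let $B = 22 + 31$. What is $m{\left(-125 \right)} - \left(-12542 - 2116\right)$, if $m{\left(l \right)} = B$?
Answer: $14711$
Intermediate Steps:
$B = 53$
$m{\left(l \right)} = 53$
$m{\left(-125 \right)} - \left(-12542 - 2116\right) = 53 - \left(-12542 - 2116\right) = 53 - -14658 = 53 + 14658 = 14711$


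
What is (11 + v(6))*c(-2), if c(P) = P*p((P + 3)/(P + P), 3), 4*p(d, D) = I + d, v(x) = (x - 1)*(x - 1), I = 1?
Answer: -27/2 ≈ -13.500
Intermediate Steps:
v(x) = (-1 + x)² (v(x) = (-1 + x)*(-1 + x) = (-1 + x)²)
p(d, D) = ¼ + d/4 (p(d, D) = (1 + d)/4 = ¼ + d/4)
c(P) = P*(¼ + (3 + P)/(8*P)) (c(P) = P*(¼ + ((P + 3)/(P + P))/4) = P*(¼ + ((3 + P)/((2*P)))/4) = P*(¼ + ((3 + P)*(1/(2*P)))/4) = P*(¼ + ((3 + P)/(2*P))/4) = P*(¼ + (3 + P)/(8*P)))
(11 + v(6))*c(-2) = (11 + (-1 + 6)²)*(3/8 + (3/8)*(-2)) = (11 + 5²)*(3/8 - ¾) = (11 + 25)*(-3/8) = 36*(-3/8) = -27/2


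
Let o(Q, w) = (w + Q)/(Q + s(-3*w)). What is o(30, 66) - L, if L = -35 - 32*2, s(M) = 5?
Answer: 3561/35 ≈ 101.74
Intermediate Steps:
o(Q, w) = (Q + w)/(5 + Q) (o(Q, w) = (w + Q)/(Q + 5) = (Q + w)/(5 + Q))
L = -99 (L = -35 - 64 = -99)
o(30, 66) - L = (30 + 66)/(5 + 30) - 1*(-99) = 96/35 + 99 = 3561/35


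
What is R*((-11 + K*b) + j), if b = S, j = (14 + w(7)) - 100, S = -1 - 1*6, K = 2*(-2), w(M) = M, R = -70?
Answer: 4340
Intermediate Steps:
K = -4
S = -7 (S = -1 - 6 = -7)
j = -79 (j = (14 + 7) - 100 = 21 - 100 = -79)
b = -7
R*((-11 + K*b) + j) = -70*((-11 - 4*(-7)) - 79) = -70*((-11 + 28) - 79) = -70*(17 - 79) = -70*(-62) = 4340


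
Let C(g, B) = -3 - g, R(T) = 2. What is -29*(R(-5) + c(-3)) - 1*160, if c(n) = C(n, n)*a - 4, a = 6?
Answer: -102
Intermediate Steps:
c(n) = -22 - 6*n (c(n) = (-3 - n)*6 - 4 = (-18 - 6*n) - 4 = -22 - 6*n)
-29*(R(-5) + c(-3)) - 1*160 = -29*(2 + (-22 - 6*(-3))) - 1*160 = -29*(2 + (-22 + 18)) - 160 = -29*(2 - 4) - 160 = -29*(-2) - 160 = 58 - 160 = -102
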